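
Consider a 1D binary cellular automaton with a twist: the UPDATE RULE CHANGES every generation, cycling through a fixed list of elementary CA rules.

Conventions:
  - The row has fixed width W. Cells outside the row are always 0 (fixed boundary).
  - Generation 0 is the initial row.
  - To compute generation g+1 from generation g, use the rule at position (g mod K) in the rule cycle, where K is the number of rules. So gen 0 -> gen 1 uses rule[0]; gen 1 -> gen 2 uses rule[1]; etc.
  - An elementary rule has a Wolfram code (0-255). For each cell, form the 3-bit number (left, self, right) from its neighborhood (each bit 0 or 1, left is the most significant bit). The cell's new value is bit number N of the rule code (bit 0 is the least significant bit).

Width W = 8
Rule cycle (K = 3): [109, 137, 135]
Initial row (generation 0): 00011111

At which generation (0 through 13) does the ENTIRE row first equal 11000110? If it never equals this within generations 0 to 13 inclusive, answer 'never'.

Gen 0: 00011111
Gen 1 (rule 109): 11010001
Gen 2 (rule 137): 10000100
Gen 3 (rule 135): 10111101
Gen 4 (rule 109): 11100111
Gen 5 (rule 137): 11000110
Gen 6 (rule 135): 00011000
Gen 7 (rule 109): 11011011
Gen 8 (rule 137): 10010010
Gen 9 (rule 135): 10110110
Gen 10 (rule 109): 11111110
Gen 11 (rule 137): 11111100
Gen 12 (rule 135): 01111001
Gen 13 (rule 109): 01001001

Answer: 5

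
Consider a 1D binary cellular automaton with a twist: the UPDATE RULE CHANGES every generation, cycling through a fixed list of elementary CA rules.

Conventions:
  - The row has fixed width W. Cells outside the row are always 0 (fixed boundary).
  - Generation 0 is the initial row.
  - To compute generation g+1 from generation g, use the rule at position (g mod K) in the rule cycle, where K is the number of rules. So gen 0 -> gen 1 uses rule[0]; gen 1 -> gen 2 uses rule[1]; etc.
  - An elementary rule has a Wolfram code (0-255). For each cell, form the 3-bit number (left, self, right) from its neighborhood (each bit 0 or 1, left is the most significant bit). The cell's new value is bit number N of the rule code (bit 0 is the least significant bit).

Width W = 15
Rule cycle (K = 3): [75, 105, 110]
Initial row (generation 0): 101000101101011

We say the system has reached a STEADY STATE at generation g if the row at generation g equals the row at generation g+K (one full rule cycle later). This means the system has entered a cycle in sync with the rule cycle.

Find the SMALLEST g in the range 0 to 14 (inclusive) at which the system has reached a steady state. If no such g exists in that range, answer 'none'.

Answer: none

Derivation:
Gen 0: 101000101101011
Gen 1 (rule 75): 000011001100011
Gen 2 (rule 105): 111011001101011
Gen 3 (rule 110): 101111011111111
Gen 4 (rule 75): 001001010000001
Gen 5 (rule 105): 100000100111100
Gen 6 (rule 110): 100001101100100
Gen 7 (rule 75): 001111101101001
Gen 8 (rule 105): 101000111110000
Gen 9 (rule 110): 111001100010000
Gen 10 (rule 75): 101011101100111
Gen 11 (rule 105): 010110111100101
Gen 12 (rule 110): 111111100101111
Gen 13 (rule 75): 100000101001001
Gen 14 (rule 105): 001110010000000
Gen 15 (rule 110): 011010110000000
Gen 16 (rule 75): 111000110111111
Gen 17 (rule 105): 101010111100001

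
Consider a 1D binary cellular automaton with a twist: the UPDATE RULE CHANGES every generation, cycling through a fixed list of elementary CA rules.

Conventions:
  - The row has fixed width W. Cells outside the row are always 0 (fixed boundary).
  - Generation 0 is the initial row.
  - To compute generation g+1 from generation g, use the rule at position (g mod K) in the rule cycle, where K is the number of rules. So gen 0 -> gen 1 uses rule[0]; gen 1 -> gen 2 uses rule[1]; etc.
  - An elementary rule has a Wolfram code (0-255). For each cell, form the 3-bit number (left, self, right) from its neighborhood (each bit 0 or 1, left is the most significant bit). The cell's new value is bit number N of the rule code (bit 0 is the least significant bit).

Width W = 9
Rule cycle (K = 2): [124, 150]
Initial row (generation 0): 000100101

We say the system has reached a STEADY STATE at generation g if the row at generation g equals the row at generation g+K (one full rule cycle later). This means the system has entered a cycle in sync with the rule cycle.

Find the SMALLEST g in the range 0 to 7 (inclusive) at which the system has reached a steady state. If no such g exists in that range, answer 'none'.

Answer: none

Derivation:
Gen 0: 000100101
Gen 1 (rule 124): 000110111
Gen 2 (rule 150): 001000010
Gen 3 (rule 124): 001100011
Gen 4 (rule 150): 010010100
Gen 5 (rule 124): 011011110
Gen 6 (rule 150): 100001101
Gen 7 (rule 124): 110001111
Gen 8 (rule 150): 001010110
Gen 9 (rule 124): 001111111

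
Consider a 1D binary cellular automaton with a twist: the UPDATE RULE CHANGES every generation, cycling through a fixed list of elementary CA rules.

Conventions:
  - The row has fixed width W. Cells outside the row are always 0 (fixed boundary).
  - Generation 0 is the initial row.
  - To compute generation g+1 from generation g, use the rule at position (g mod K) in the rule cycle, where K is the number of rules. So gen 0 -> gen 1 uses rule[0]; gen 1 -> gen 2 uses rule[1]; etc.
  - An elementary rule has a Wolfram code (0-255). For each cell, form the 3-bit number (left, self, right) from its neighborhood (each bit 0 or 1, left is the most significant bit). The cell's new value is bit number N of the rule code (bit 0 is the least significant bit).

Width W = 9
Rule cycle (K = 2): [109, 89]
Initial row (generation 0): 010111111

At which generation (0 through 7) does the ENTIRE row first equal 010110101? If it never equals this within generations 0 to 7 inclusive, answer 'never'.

Answer: never

Derivation:
Gen 0: 010111111
Gen 1 (rule 109): 011100001
Gen 2 (rule 89): 010111100
Gen 3 (rule 109): 011100101
Gen 4 (rule 89): 010110000
Gen 5 (rule 109): 011110111
Gen 6 (rule 89): 010010101
Gen 7 (rule 109): 010011111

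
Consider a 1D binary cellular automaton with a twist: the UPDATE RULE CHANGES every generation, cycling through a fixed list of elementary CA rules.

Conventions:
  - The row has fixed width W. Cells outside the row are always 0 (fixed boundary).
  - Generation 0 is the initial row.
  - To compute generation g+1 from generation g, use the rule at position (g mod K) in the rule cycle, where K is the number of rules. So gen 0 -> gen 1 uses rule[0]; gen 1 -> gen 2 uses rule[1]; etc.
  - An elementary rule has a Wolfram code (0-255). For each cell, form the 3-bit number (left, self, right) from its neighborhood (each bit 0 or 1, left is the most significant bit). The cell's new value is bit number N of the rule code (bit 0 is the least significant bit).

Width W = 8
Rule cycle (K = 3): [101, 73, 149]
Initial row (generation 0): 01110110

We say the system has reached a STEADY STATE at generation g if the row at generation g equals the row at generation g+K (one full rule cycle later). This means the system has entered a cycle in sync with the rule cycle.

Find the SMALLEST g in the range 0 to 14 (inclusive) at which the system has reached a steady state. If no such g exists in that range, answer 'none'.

Answer: 12

Derivation:
Gen 0: 01110110
Gen 1 (rule 101): 00011010
Gen 2 (rule 73): 11011000
Gen 3 (rule 149): 00000111
Gen 4 (rule 101): 11110001
Gen 5 (rule 73): 10010100
Gen 6 (rule 149): 11010111
Gen 7 (rule 101): 01111001
Gen 8 (rule 73): 01001000
Gen 9 (rule 149): 01101111
Gen 10 (rule 101): 00110001
Gen 11 (rule 73): 10110100
Gen 12 (rule 149): 10000111
Gen 13 (rule 101): 10110001
Gen 14 (rule 73): 00110100
Gen 15 (rule 149): 10000111
Gen 16 (rule 101): 10110001
Gen 17 (rule 73): 00110100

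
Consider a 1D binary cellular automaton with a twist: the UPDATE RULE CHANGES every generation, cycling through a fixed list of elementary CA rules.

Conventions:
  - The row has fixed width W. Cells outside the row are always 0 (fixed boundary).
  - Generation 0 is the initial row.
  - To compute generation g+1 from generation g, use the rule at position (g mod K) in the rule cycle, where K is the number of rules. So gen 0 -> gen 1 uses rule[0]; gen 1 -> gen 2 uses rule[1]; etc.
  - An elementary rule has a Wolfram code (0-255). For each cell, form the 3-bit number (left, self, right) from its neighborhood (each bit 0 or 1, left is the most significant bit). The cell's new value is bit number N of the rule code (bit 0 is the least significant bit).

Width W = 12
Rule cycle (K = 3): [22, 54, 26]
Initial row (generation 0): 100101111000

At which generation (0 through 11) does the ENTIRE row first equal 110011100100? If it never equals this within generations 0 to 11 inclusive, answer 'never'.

Gen 0: 100101111000
Gen 1 (rule 22): 111100000100
Gen 2 (rule 54): 000010001110
Gen 3 (rule 26): 000101011001
Gen 4 (rule 22): 001101000111
Gen 5 (rule 54): 010011101000
Gen 6 (rule 26): 101110000100
Gen 7 (rule 22): 100001001110
Gen 8 (rule 54): 110011110001
Gen 9 (rule 26): 101110001010
Gen 10 (rule 22): 100001011011
Gen 11 (rule 54): 110011100100

Answer: 11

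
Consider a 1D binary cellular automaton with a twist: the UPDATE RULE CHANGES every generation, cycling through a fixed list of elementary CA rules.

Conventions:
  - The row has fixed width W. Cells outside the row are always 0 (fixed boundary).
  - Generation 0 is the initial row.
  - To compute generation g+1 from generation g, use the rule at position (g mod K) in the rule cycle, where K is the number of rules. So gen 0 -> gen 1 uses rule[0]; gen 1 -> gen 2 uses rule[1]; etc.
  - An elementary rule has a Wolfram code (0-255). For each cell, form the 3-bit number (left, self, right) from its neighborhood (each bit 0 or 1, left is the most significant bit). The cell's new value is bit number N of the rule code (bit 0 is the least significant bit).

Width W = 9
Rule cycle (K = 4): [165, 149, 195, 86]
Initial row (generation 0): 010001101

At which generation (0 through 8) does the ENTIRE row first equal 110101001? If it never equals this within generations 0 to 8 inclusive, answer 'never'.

Gen 0: 010001101
Gen 1 (rule 165): 010100011
Gen 2 (rule 149): 010111000
Gen 3 (rule 195): 100011011
Gen 4 (rule 86): 110101001
Gen 5 (rule 165): 001111001
Gen 6 (rule 149): 100110101
Gen 7 (rule 195): 001010000
Gen 8 (rule 86): 011011000

Answer: 4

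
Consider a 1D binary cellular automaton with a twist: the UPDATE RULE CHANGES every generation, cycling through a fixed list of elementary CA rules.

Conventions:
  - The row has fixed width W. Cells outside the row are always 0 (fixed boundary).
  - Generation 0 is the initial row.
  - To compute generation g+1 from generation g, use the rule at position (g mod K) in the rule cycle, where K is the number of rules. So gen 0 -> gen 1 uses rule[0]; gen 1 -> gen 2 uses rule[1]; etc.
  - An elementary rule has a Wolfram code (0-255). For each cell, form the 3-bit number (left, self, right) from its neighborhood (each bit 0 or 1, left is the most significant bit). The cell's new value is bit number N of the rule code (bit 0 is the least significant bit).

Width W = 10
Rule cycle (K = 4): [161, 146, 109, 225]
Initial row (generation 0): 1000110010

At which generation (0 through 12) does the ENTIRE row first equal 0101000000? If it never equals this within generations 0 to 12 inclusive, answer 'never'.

Gen 0: 1000110010
Gen 1 (rule 161): 0010000000
Gen 2 (rule 146): 0101000000
Gen 3 (rule 109): 0111011111
Gen 4 (rule 225): 0011101111
Gen 5 (rule 161): 1001010110
Gen 6 (rule 146): 0110000001
Gen 7 (rule 109): 0110111101
Gen 8 (rule 225): 0011011110
Gen 9 (rule 161): 1000101100
Gen 10 (rule 146): 0101000010
Gen 11 (rule 109): 0111011010
Gen 12 (rule 225): 0011101100

Answer: 2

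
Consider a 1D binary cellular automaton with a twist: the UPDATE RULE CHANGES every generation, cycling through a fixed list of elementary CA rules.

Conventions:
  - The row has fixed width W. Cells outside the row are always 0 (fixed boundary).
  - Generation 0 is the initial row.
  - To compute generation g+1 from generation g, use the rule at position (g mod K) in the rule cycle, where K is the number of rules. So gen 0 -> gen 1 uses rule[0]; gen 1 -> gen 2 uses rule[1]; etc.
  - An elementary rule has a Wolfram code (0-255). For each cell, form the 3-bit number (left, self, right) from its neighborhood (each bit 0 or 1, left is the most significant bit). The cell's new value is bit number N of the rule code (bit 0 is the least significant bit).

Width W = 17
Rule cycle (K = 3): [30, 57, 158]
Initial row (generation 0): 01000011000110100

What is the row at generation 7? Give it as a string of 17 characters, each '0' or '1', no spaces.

Answer: 10001000101010010

Derivation:
Gen 0: 01000011000110100
Gen 1 (rule 30): 11100110101100110
Gen 2 (rule 57): 10010101011010101
Gen 3 (rule 158): 11110101010010101
Gen 4 (rule 30): 10000101011110101
Gen 5 (rule 57): 01110010110001010
Gen 6 (rule 158): 11101110101011011
Gen 7 (rule 30): 10001000101010010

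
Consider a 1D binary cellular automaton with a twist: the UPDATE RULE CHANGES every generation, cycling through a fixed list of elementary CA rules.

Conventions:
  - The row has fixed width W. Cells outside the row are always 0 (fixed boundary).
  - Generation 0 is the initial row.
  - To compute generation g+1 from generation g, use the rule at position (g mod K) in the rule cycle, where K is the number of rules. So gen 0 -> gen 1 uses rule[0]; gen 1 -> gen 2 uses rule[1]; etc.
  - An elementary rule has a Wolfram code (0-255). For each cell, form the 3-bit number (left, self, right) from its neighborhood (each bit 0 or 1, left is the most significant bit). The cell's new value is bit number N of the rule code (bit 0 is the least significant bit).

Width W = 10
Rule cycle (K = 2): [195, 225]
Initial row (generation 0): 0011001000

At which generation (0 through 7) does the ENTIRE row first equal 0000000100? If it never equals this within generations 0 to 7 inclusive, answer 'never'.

Answer: 6

Derivation:
Gen 0: 0011001000
Gen 1 (rule 195): 1101010011
Gen 2 (rule 225): 0110100001
Gen 3 (rule 195): 1010001110
Gen 4 (rule 225): 0100100110
Gen 5 (rule 195): 1001001010
Gen 6 (rule 225): 0000000100
Gen 7 (rule 195): 1111111001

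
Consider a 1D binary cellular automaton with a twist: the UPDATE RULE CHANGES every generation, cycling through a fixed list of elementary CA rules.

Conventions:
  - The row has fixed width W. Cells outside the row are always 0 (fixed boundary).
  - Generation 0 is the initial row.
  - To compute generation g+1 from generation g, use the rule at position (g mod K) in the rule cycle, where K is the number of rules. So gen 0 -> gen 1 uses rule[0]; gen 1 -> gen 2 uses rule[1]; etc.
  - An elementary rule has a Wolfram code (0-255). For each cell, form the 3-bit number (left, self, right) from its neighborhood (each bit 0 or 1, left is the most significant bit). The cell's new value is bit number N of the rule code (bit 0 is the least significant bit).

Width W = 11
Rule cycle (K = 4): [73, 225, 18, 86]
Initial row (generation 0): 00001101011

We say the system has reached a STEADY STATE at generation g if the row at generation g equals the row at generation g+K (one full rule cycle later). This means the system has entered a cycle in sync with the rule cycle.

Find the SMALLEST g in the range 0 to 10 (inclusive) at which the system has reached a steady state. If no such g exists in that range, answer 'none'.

Answer: 3

Derivation:
Gen 0: 00001101011
Gen 1 (rule 73): 11101100011
Gen 2 (rule 225): 01110101001
Gen 3 (rule 18): 10000000110
Gen 4 (rule 86): 11000001011
Gen 5 (rule 73): 11011100011
Gen 6 (rule 225): 01101101001
Gen 7 (rule 18): 10000000110
Gen 8 (rule 86): 11000001011
Gen 9 (rule 73): 11011100011
Gen 10 (rule 225): 01101101001
Gen 11 (rule 18): 10000000110
Gen 12 (rule 86): 11000001011
Gen 13 (rule 73): 11011100011
Gen 14 (rule 225): 01101101001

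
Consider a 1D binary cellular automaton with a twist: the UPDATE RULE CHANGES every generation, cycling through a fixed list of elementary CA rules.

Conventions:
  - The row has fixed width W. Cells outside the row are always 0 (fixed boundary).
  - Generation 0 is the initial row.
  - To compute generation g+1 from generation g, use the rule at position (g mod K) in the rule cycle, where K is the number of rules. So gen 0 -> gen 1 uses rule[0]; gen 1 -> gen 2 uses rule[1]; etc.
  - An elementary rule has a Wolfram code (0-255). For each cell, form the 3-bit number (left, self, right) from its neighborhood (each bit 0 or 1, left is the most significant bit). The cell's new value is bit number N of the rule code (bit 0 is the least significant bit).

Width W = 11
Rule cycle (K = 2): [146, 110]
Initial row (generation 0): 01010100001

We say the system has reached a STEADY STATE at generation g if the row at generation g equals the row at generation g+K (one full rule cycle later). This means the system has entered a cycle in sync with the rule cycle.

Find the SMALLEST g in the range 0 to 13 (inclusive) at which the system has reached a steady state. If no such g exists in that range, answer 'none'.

Answer: 11

Derivation:
Gen 0: 01010100001
Gen 1 (rule 146): 10000010010
Gen 2 (rule 110): 10000110110
Gen 3 (rule 146): 01001000001
Gen 4 (rule 110): 11011000011
Gen 5 (rule 146): 00000100100
Gen 6 (rule 110): 00001101100
Gen 7 (rule 146): 00010000010
Gen 8 (rule 110): 00110000110
Gen 9 (rule 146): 01001001001
Gen 10 (rule 110): 11011011011
Gen 11 (rule 146): 00000000000
Gen 12 (rule 110): 00000000000
Gen 13 (rule 146): 00000000000
Gen 14 (rule 110): 00000000000
Gen 15 (rule 146): 00000000000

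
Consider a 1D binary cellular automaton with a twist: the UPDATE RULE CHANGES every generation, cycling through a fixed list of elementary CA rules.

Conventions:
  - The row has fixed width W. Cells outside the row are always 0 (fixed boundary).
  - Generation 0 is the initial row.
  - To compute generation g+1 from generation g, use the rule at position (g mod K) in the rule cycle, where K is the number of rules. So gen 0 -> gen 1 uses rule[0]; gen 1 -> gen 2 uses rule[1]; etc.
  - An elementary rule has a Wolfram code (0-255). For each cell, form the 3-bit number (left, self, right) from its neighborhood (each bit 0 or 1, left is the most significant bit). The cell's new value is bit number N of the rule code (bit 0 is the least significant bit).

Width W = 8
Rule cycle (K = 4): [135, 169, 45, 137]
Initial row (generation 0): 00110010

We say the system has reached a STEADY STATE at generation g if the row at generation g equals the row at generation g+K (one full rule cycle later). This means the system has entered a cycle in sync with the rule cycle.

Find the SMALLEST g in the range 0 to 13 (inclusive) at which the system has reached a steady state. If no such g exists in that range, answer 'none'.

Answer: none

Derivation:
Gen 0: 00110010
Gen 1 (rule 135): 11000110
Gen 2 (rule 169): 10010100
Gen 3 (rule 45): 10011101
Gen 4 (rule 137): 00011000
Gen 5 (rule 135): 11100011
Gen 6 (rule 169): 11001010
Gen 7 (rule 45): 10001110
Gen 8 (rule 137): 00101100
Gen 9 (rule 135): 11100001
Gen 10 (rule 169): 11001100
Gen 11 (rule 45): 10001001
Gen 12 (rule 137): 00100000
Gen 13 (rule 135): 11101111
Gen 14 (rule 169): 11011110
Gen 15 (rule 45): 10110000
Gen 16 (rule 137): 00100111
Gen 17 (rule 135): 11101010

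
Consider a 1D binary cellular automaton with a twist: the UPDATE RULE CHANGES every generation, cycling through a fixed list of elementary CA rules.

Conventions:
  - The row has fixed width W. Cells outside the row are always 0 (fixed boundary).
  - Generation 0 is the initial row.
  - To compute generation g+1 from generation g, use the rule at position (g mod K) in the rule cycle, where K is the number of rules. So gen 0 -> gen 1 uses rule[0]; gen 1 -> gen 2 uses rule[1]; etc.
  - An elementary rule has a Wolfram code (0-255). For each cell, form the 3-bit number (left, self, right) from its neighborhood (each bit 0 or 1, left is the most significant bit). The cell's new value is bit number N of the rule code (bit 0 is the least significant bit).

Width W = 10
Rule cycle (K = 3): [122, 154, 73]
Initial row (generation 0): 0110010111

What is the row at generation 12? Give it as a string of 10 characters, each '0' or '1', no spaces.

Gen 0: 0110010111
Gen 1 (rule 122): 1111101101
Gen 2 (rule 154): 1111001000
Gen 3 (rule 73): 1001000011
Gen 4 (rule 122): 0110100111
Gen 5 (rule 154): 1100011110
Gen 6 (rule 73): 1101010010
Gen 7 (rule 122): 1110101101
Gen 8 (rule 154): 1100001000
Gen 9 (rule 73): 1101100011
Gen 10 (rule 122): 1111110111
Gen 11 (rule 154): 1111100110
Gen 12 (rule 73): 1000100110

Answer: 1000100110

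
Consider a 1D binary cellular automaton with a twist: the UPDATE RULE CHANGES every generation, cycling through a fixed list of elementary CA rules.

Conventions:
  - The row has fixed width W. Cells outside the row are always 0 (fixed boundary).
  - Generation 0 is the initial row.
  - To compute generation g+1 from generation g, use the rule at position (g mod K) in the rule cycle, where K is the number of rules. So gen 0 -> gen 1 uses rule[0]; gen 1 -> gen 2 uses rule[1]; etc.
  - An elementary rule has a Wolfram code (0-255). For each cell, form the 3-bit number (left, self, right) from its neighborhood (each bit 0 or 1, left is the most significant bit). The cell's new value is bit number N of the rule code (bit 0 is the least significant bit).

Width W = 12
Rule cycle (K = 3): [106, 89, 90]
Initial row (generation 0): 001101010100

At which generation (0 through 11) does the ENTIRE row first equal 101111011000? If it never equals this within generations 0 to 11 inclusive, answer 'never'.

Answer: never

Derivation:
Gen 0: 001101010100
Gen 1 (rule 106): 011110101000
Gen 2 (rule 89): 010010000111
Gen 3 (rule 90): 101101001101
Gen 4 (rule 106): 011110011110
Gen 5 (rule 89): 010011010011
Gen 6 (rule 90): 101111001111
Gen 7 (rule 106): 011001011001
Gen 8 (rule 89): 011100011100
Gen 9 (rule 90): 110110110110
Gen 10 (rule 106): 111111111110
Gen 11 (rule 89): 100000000011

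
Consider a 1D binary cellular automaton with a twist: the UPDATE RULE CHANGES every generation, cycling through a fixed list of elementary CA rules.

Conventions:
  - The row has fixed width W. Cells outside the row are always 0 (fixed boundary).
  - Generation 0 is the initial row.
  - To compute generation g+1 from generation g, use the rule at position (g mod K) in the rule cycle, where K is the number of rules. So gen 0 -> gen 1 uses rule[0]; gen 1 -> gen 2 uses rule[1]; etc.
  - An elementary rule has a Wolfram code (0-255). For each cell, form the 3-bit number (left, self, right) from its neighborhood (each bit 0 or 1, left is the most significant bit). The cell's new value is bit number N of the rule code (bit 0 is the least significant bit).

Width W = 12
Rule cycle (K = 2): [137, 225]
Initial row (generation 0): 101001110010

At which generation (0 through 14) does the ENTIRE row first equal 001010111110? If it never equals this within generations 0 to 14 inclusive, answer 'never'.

Answer: never

Derivation:
Gen 0: 101001110010
Gen 1 (rule 137): 000001100000
Gen 2 (rule 225): 111100101111
Gen 3 (rule 137): 111000001110
Gen 4 (rule 225): 011011100110
Gen 5 (rule 137): 010011000100
Gen 6 (rule 225): 000001010001
Gen 7 (rule 137): 111100000100
Gen 8 (rule 225): 011101110001
Gen 9 (rule 137): 011001100100
Gen 10 (rule 225): 001000100001
Gen 11 (rule 137): 100010001100
Gen 12 (rule 225): 001000100101
Gen 13 (rule 137): 100010000000
Gen 14 (rule 225): 001000111111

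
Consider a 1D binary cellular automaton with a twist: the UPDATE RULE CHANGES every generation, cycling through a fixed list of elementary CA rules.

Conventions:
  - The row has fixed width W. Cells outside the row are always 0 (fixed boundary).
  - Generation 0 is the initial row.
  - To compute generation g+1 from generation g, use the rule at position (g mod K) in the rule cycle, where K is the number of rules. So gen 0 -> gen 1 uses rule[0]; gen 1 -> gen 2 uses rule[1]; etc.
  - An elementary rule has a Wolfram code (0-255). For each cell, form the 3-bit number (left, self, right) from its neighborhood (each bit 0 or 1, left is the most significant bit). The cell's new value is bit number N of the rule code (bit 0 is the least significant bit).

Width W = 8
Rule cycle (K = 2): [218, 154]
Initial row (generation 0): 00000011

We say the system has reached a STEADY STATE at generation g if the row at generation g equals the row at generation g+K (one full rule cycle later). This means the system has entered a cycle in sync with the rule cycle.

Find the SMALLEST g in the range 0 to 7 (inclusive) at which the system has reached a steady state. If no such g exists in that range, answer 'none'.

Answer: 6

Derivation:
Gen 0: 00000011
Gen 1 (rule 218): 00000111
Gen 2 (rule 154): 00001110
Gen 3 (rule 218): 00011111
Gen 4 (rule 154): 00111110
Gen 5 (rule 218): 01111111
Gen 6 (rule 154): 11111110
Gen 7 (rule 218): 11111111
Gen 8 (rule 154): 11111110
Gen 9 (rule 218): 11111111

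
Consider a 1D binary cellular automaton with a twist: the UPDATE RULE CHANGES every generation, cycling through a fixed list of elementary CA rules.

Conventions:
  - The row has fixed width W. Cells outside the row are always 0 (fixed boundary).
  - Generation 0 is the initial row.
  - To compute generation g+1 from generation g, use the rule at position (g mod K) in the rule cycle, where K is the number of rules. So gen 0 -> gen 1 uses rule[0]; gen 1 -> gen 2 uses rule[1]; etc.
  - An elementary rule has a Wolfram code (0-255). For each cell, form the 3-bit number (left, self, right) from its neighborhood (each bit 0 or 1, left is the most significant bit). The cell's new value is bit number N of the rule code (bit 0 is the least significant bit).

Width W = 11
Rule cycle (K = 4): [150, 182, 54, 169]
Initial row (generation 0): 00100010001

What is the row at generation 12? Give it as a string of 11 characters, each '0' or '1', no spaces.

Answer: 11001111100

Derivation:
Gen 0: 00100010001
Gen 1 (rule 150): 01110111011
Gen 2 (rule 182): 10101010100
Gen 3 (rule 54): 11111111110
Gen 4 (rule 169): 11111111100
Gen 5 (rule 150): 01111111010
Gen 6 (rule 182): 10111110111
Gen 7 (rule 54): 11000001000
Gen 8 (rule 169): 10011100011
Gen 9 (rule 150): 11101010100
Gen 10 (rule 182): 01011111110
Gen 11 (rule 54): 11100000001
Gen 12 (rule 169): 11001111100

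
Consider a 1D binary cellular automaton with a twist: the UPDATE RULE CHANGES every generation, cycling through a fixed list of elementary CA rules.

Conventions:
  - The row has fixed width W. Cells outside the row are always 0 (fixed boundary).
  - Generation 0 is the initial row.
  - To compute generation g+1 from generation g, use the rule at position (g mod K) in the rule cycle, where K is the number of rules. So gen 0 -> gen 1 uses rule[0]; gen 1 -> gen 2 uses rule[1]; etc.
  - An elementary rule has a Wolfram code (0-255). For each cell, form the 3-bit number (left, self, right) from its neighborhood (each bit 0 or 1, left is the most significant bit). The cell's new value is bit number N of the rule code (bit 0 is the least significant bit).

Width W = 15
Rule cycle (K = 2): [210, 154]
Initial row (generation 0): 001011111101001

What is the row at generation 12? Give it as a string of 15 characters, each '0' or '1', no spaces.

Gen 0: 001011111101001
Gen 1 (rule 210): 010001111100110
Gen 2 (rule 154): 101011111011101
Gen 3 (rule 210): 000001111001100
Gen 4 (rule 154): 000011110111010
Gen 5 (rule 210): 000101110011001
Gen 6 (rule 154): 001001101110110
Gen 7 (rule 210): 010110100110011
Gen 8 (rule 154): 100100011101110
Gen 9 (rule 210): 011010101100111
Gen 10 (rule 154): 110000001011110
Gen 11 (rule 210): 011000010001111
Gen 12 (rule 154): 110100101011110

Answer: 110100101011110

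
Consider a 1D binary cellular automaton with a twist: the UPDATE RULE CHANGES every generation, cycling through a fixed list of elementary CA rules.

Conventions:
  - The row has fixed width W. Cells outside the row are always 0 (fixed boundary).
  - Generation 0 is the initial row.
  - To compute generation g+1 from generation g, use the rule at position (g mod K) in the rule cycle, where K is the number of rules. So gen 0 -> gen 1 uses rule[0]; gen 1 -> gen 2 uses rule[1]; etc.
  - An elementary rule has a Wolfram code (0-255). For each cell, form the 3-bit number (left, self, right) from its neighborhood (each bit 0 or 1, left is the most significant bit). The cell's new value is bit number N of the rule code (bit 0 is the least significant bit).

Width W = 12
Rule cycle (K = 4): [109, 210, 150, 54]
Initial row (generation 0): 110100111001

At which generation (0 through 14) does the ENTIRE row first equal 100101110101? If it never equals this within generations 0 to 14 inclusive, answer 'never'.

Gen 0: 110100111001
Gen 1 (rule 109): 111100101001
Gen 2 (rule 210): 011111000110
Gen 3 (rule 150): 101110101001
Gen 4 (rule 54): 110001111111
Gen 5 (rule 109): 110101000001
Gen 6 (rule 210): 010000100010
Gen 7 (rule 150): 111001110111
Gen 8 (rule 54): 000110001000
Gen 9 (rule 109): 110110101011
Gen 10 (rule 210): 010010000001
Gen 11 (rule 150): 111111000011
Gen 12 (rule 54): 000000100100
Gen 13 (rule 109): 111110100101
Gen 14 (rule 210): 011110011000

Answer: never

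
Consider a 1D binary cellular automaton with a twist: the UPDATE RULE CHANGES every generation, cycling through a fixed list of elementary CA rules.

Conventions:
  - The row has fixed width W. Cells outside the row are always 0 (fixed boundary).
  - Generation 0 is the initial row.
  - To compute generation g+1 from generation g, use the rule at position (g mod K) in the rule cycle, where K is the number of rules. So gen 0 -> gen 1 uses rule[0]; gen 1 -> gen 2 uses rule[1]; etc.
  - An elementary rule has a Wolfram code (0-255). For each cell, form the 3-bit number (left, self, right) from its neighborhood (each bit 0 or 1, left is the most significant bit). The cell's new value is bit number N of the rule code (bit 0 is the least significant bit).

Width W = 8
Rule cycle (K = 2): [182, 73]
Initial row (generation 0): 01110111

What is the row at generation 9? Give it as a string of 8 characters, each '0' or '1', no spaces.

Gen 0: 01110111
Gen 1 (rule 182): 10101010
Gen 2 (rule 73): 00000000
Gen 3 (rule 182): 00000000
Gen 4 (rule 73): 11111111
Gen 5 (rule 182): 01111110
Gen 6 (rule 73): 01000010
Gen 7 (rule 182): 11100111
Gen 8 (rule 73): 10100101
Gen 9 (rule 182): 11111111

Answer: 11111111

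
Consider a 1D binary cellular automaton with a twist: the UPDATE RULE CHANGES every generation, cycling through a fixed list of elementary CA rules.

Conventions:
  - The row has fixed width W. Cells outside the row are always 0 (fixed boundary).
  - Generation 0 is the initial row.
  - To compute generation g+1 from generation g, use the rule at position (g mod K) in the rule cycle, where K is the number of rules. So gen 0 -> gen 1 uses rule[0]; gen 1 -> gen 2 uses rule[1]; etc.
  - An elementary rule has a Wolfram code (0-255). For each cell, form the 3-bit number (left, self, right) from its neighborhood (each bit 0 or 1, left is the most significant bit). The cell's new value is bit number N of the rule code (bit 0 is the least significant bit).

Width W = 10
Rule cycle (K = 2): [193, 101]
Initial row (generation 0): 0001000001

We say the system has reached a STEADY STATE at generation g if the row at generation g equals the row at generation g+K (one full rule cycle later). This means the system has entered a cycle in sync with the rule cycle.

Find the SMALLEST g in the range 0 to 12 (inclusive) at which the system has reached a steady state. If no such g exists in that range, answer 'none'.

Answer: none

Derivation:
Gen 0: 0001000001
Gen 1 (rule 193): 1100011100
Gen 2 (rule 101): 0101000101
Gen 3 (rule 193): 0000010000
Gen 4 (rule 101): 1111010111
Gen 5 (rule 193): 0111000011
Gen 6 (rule 101): 0001011001
Gen 7 (rule 193): 1100001000
Gen 8 (rule 101): 0101101011
Gen 9 (rule 193): 0000100001
Gen 10 (rule 101): 1110101101
Gen 11 (rule 193): 0110000100
Gen 12 (rule 101): 0010110101
Gen 13 (rule 193): 1000010000
Gen 14 (rule 101): 1011010111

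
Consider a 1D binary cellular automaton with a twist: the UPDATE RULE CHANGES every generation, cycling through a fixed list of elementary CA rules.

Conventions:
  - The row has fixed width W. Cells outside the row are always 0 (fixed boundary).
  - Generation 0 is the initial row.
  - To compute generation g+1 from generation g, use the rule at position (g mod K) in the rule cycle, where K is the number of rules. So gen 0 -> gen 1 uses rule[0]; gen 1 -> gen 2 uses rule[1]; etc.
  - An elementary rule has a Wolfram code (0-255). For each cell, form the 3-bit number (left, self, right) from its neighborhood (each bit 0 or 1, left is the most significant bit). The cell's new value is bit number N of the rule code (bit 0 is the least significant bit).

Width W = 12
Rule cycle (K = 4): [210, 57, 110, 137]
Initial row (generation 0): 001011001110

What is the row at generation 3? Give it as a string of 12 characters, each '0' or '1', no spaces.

Answer: 011111011100

Derivation:
Gen 0: 001011001110
Gen 1 (rule 210): 010001110111
Gen 2 (rule 57): 001101001100
Gen 3 (rule 110): 011111011100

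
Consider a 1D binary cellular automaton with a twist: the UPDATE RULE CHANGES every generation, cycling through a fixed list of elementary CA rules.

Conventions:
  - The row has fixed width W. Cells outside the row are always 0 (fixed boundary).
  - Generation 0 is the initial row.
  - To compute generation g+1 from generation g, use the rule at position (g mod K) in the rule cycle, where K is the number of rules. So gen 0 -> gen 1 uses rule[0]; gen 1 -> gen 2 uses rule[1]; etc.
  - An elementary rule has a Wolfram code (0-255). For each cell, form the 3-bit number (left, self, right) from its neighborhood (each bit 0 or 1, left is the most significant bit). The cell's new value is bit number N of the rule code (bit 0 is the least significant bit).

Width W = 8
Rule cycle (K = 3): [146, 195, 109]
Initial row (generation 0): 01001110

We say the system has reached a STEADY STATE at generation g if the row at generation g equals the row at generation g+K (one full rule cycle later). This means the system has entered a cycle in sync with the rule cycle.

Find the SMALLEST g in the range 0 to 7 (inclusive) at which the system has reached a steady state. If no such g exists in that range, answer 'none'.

Answer: none

Derivation:
Gen 0: 01001110
Gen 1 (rule 146): 10110101
Gen 2 (rule 195): 00010000
Gen 3 (rule 109): 11010111
Gen 4 (rule 146): 00000010
Gen 5 (rule 195): 11111100
Gen 6 (rule 109): 10000101
Gen 7 (rule 146): 01001000
Gen 8 (rule 195): 10010011
Gen 9 (rule 109): 10010011
Gen 10 (rule 146): 01101100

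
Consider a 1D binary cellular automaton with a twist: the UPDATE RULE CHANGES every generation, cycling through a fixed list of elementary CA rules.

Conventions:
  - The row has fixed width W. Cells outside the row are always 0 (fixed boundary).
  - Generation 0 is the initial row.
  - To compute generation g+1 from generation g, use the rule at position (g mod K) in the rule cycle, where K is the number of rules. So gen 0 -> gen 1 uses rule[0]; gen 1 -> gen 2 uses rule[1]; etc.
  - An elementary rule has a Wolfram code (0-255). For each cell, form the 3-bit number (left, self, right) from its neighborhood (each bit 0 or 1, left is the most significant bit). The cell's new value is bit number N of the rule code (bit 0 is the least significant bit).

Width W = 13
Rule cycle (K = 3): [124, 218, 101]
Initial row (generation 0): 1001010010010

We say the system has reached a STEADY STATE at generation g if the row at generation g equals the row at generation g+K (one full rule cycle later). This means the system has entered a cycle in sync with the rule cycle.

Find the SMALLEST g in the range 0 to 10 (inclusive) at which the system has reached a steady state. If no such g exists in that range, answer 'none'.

Answer: none

Derivation:
Gen 0: 1001010010010
Gen 1 (rule 124): 1101111011011
Gen 2 (rule 218): 1101111011011
Gen 3 (rule 101): 0110001101101
Gen 4 (rule 124): 0111001111111
Gen 5 (rule 218): 1111111111111
Gen 6 (rule 101): 0000000000001
Gen 7 (rule 124): 0000000000001
Gen 8 (rule 218): 0000000000010
Gen 9 (rule 101): 1111111111010
Gen 10 (rule 124): 1000000001111
Gen 11 (rule 218): 0100000011111
Gen 12 (rule 101): 0101111000001
Gen 13 (rule 124): 0111001100001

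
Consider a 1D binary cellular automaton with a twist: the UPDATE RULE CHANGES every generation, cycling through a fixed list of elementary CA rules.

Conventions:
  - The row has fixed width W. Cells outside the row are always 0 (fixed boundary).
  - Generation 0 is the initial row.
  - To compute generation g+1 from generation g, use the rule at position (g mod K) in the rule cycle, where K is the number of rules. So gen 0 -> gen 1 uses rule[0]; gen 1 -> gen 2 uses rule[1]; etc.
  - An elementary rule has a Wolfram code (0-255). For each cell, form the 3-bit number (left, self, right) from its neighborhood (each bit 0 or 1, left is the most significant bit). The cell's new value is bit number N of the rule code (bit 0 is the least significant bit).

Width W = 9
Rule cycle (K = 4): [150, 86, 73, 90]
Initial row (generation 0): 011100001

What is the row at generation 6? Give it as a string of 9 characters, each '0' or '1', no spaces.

Answer: 010010001

Derivation:
Gen 0: 011100001
Gen 1 (rule 150): 101010011
Gen 2 (rule 86): 101011101
Gen 3 (rule 73): 000010100
Gen 4 (rule 90): 000100010
Gen 5 (rule 150): 001110111
Gen 6 (rule 86): 010010001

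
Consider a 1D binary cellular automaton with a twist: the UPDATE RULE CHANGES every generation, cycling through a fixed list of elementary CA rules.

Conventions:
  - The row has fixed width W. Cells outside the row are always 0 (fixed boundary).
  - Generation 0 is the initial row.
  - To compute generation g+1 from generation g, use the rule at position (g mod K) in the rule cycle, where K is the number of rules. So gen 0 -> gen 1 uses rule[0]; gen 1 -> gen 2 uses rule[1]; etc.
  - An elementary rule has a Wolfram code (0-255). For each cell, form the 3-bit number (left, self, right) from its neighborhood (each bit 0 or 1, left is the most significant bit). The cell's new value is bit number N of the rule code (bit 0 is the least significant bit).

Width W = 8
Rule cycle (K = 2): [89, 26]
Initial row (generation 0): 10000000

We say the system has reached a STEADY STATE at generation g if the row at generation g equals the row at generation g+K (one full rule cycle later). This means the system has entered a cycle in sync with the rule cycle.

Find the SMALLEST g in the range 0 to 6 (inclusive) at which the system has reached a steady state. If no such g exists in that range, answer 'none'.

Answer: none

Derivation:
Gen 0: 10000000
Gen 1 (rule 89): 01111111
Gen 2 (rule 26): 11000000
Gen 3 (rule 89): 11111111
Gen 4 (rule 26): 10000000
Gen 5 (rule 89): 01111111
Gen 6 (rule 26): 11000000
Gen 7 (rule 89): 11111111
Gen 8 (rule 26): 10000000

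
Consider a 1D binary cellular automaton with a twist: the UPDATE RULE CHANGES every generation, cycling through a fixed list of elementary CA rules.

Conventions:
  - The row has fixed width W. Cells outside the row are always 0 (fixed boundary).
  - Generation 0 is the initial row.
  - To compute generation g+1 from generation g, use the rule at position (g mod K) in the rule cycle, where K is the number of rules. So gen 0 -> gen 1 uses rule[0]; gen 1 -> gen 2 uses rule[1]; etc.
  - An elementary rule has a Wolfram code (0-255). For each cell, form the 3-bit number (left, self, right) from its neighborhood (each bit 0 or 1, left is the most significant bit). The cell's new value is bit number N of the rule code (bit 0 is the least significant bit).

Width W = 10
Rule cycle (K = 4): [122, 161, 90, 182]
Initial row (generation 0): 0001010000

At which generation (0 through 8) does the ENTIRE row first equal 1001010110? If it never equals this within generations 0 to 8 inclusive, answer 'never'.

Gen 0: 0001010000
Gen 1 (rule 122): 0010101000
Gen 2 (rule 161): 1001010011
Gen 3 (rule 90): 0110001111
Gen 4 (rule 182): 1001010110
Gen 5 (rule 122): 0110101111
Gen 6 (rule 161): 0001010110
Gen 7 (rule 90): 0010000111
Gen 8 (rule 182): 0111001010

Answer: 4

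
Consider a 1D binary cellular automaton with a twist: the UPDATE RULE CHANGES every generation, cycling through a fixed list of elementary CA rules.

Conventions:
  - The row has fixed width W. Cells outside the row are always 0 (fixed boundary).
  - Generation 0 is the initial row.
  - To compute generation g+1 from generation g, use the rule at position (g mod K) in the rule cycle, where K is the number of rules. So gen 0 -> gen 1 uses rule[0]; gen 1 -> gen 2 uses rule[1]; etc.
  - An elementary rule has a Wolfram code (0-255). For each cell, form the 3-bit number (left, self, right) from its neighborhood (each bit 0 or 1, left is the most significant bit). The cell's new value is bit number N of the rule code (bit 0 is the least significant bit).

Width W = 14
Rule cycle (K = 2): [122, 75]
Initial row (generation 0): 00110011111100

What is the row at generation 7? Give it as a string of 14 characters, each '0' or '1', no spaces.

Gen 0: 00110011111100
Gen 1 (rule 122): 01111110000110
Gen 2 (rule 75): 11000010111110
Gen 3 (rule 122): 11100101100011
Gen 4 (rule 75): 10101001101111
Gen 5 (rule 122): 01010111111001
Gen 6 (rule 75): 10000100001010
Gen 7 (rule 122): 01001010010101

Answer: 01001010010101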